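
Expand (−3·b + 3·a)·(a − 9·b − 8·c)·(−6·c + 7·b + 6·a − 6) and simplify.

(−3·b + 3·a)·(a − 9·b − 8·c)·(−6·c + 7·b + 6·a − 6)
= (−3·a·b + 27·b^2 + 24·b·c + 3·a^2 − 27·a·b − 24·a·c)·(−6·c + 7·b + 6·a − 6)    [distributive law]
= (−30·a·b + 27·b^2 + 24·b·c + 3·a^2 − 24·a·c)·(−6·c + 7·b + 6·a − 6)    [combine like terms]
= 180·a·b·c − 210·a·b^2 − 180·a^2·b + 180·a·b − 162·b^2·c + 189·b^3 + 162·a·b^2 − 162·b^2 − 144·b·c^2 + 168·b^2·c + 144·a·b·c − 144·b·c − 18·a^2·c + 21·a^2·b + 18·a^3 − 18·a^2 + 144·a·c^2 − 168·a·b·c − 144·a^2·c + 144·a·c    [distributive law]
= 156·a·b·c − 48·a·b^2 − 159·a^2·b + 180·a·b + 6·b^2·c + 189·b^3 − 162·b^2 − 144·b·c^2 − 144·b·c − 162·a^2·c + 18·a^3 − 18·a^2 + 144·a·c^2 + 144·a·c    [combine like terms]

156·a·b·c − 48·a·b^2 − 159·a^2·b + 180·a·b + 6·b^2·c + 189·b^3 − 162·b^2 − 144·b·c^2 − 144·b·c − 162·a^2·c + 18·a^3 − 18·a^2 + 144·a·c^2 + 144·a·c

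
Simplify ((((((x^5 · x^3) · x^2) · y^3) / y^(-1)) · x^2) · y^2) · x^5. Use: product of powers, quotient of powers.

x^17·y^6

((((((x^5 · x^3) · x^2) · y^3) / y^(-1)) · x^2) · y^2) · x^5
= (((((x^8 · x^2) · y^3) / y^(-1)) · x^2) · y^2) · x^5    [product of powers]
= ((((x^10 · y^3) / y^(-1)) · x^2) · y^2) · x^5    [product of powers]
= x^17·y^6    [quotient of powers; product of powers]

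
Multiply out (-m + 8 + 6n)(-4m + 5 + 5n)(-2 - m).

29m² - 4m³ + 34m - 12mn + 29m²n - 80 - 140n - 60n² - 30mn²

(-m + 8 + 6n)(-4m + 5 + 5n)(-2 - m)
= (4m² - 5m - 5mn - 32m + 40 + 40n - 24mn + 30n + 30n²)(-2 - m)    [distributive law]
= (4m² - 37m - 29mn + 40 + 70n + 30n²)(-2 - m)    [combine like terms]
= -8m² - 4m³ + 74m + 37m² + 58mn + 29m²n - 80 - 40m - 140n - 70mn - 60n² - 30mn²    [distributive law]
= 29m² - 4m³ + 34m - 12mn + 29m²n - 80 - 140n - 60n² - 30mn²    [combine like terms]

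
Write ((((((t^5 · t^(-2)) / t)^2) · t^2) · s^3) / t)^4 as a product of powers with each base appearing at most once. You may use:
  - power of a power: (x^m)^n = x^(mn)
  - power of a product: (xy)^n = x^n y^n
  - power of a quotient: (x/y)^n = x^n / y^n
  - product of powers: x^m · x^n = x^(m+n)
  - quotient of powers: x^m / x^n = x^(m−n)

s^12·t^20

((((((t^5 · t^(-2)) / t)^2) · t^2) · s^3) / t)^4
= ((((((t^5 · t^(-2)) / t)^2) · t^2) · s^3)^4) / (t^4)    [power of a quotient]
= ((((((t^5 · t^(-2)) / t)^2) · t^2)^4) · ((s^3)^4)) / (t^4)    [power of a product]
= ((((((t^5 · t^(-2)) / t)^2)^4) · ((t^2)^4)) · ((s^3)^4)) / (t^4)    [power of a product]
= (((((t^5 · t^(-2)) / t)^8) · ((t^2)^4)) · ((s^3)^4)) / (t^4)    [power of a power]
= (((((t^5 · t^(-2))^8) / (t^8)) · ((t^2)^4)) · ((s^3)^4)) / (t^4)    [power of a quotient]
= ((((((t^5)^8) · ((t^(-2))^8)) / (t^8)) · ((t^2)^4)) · ((s^3)^4)) / (t^4)    [power of a product]
= ((((t^40 · ((t^(-2))^8)) / (t^8)) · ((t^2)^4)) · ((s^3)^4)) / (t^4)    [power of a power]
= ((((t^40 · t^(-16)) / (t^8)) · ((t^2)^4)) · ((s^3)^4)) / (t^4)    [power of a power]
= (((t^24 / (t^8)) · ((t^2)^4)) · ((s^3)^4)) / (t^4)    [product of powers]
= ((t^16 · ((t^2)^4)) · ((s^3)^4)) / (t^4)    [quotient of powers]
= ((t^16 · t^8) · ((s^3)^4)) / (t^4)    [power of a power]
= (t^24 · ((s^3)^4)) / (t^4)    [product of powers]
= (t^24 · s^12) / (t^4)    [power of a power]
= s^12·t^20    [quotient of powers]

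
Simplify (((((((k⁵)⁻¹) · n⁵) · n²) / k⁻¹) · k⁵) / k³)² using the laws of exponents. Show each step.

(((((((k⁵)⁻¹) · n⁵) · n²) / k⁻¹) · k⁵) / k³)²
= (((((((k⁵)⁻¹) · n⁵) · n²) / k⁻¹) · k⁵)²) / ((k³)²)    [power of a quotient]
= (((((((k⁵)⁻¹) · n⁵) · n²) / k⁻¹)²) · ((k⁵)²)) / ((k³)²)    [power of a product]
= (((((((k⁵)⁻¹) · n⁵) · n²)²) / ((k⁻¹)²)) · ((k⁵)²)) / ((k³)²)    [power of a quotient]
= (((((((k⁵)⁻¹) · n⁵)²) · ((n²)²)) / ((k⁻¹)²)) · ((k⁵)²)) / ((k³)²)    [power of a product]
= (((((((k⁵)⁻¹)²) · ((n⁵)²)) · ((n²)²)) / ((k⁻¹)²)) · ((k⁵)²)) / ((k³)²)    [power of a product]
= ((((((k⁵)⁻²) · ((n⁵)²)) · ((n²)²)) / ((k⁻¹)²)) · ((k⁵)²)) / ((k³)²)    [power of a power]
= ((((k⁻¹⁰ · ((n⁵)²)) · ((n²)²)) / ((k⁻¹)²)) · ((k⁵)²)) / ((k³)²)    [power of a power]
= ((((k⁻¹⁰ · n¹⁰) · ((n²)²)) / ((k⁻¹)²)) · ((k⁵)²)) / ((k³)²)    [power of a power]
= ((((k⁻¹⁰ · n¹⁰) · n⁴) / ((k⁻¹)²)) · ((k⁵)²)) / ((k³)²)    [power of a power]
= ((((k⁻¹⁰ · n¹⁰) · n⁴) / k⁻²) · ((k⁵)²)) / ((k³)²)    [power of a power]
= ((((k⁻¹⁰ · n¹⁰) · n⁴) / k⁻²) · k¹⁰) / ((k³)²)    [power of a power]
= ((((k⁻¹⁰ · n¹⁰) · n⁴) / k⁻²) · k¹⁰) / k⁶    [power of a power]
= k⁻⁴n¹⁴    [quotient of powers; product of powers]

k⁻⁴n¹⁴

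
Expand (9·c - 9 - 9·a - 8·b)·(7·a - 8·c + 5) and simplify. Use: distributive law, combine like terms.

135·a·c - 72·c² + 117·c - 108·a - 45 - 63·a² - 56·a·b + 64·b·c - 40·b

(9·c - 9 - 9·a - 8·b)·(7·a - 8·c + 5)
= 63·a·c - 72·c² + 45·c - 63·a + 72·c - 45 - 63·a² + 72·a·c - 45·a - 56·a·b + 64·b·c - 40·b    [distributive law]
= 135·a·c - 72·c² + 117·c - 108·a - 45 - 63·a² - 56·a·b + 64·b·c - 40·b    [combine like terms]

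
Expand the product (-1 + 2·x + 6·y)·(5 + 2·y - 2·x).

-5 + 28·y + 12·x - 8·x·y - 4·x^2 + 12·y^2

(-1 + 2·x + 6·y)·(5 + 2·y - 2·x)
= -5 - 2·y + 2·x + 10·x + 4·x·y - 4·x^2 + 30·y + 12·y^2 - 12·x·y    [distributive law]
= -5 + 28·y + 12·x - 8·x·y - 4·x^2 + 12·y^2    [combine like terms]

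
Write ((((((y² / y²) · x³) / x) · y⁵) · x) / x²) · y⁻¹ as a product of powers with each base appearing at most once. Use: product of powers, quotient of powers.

((((((y² / y²) · x³) / x) · y⁵) · x) / x²) · y⁻¹
= (((((y⁰ · x³) / x) · y⁵) · x) / x²) · y⁻¹    [quotient of powers]
= xy⁴    [quotient of powers; product of powers]

xy⁴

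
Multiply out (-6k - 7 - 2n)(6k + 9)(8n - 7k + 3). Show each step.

-204k^2n + 252k^3 + 564k^2 - 678kn + 153k - 558n - 189 - 96kn^2 - 144n^2

(-6k - 7 - 2n)(6k + 9)(8n - 7k + 3)
= (-36k^2 - 54k - 42k - 63 - 12kn - 18n)(8n - 7k + 3)    [distributive law]
= (-36k^2 - 96k - 63 - 12kn - 18n)(8n - 7k + 3)    [combine like terms]
= -288k^2n + 252k^3 - 108k^2 - 768kn + 672k^2 - 288k - 504n + 441k - 189 - 96kn^2 + 84k^2n - 36kn - 144n^2 + 126kn - 54n    [distributive law]
= -204k^2n + 252k^3 + 564k^2 - 678kn + 153k - 558n - 189 - 96kn^2 - 144n^2    [combine like terms]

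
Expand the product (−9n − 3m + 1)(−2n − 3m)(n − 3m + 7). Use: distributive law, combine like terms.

(−9n − 3m + 1)(−2n − 3m)(n − 3m + 7)
= (18n^2 + 27mn + 6mn + 9m^2 − 2n − 3m)(n − 3m + 7)    [distributive law]
= (18n^2 + 33mn + 9m^2 − 2n − 3m)(n − 3m + 7)    [combine like terms]
= 18n^3 − 54mn^2 + 126n^2 + 33mn^2 − 99m^2n + 231mn + 9m^2n − 27m^3 + 63m^2 − 2n^2 + 6mn − 14n − 3mn + 9m^2 − 21m    [distributive law]
= 18n^3 − 21mn^2 + 124n^2 − 90m^2n + 234mn − 27m^3 + 72m^2 − 14n − 21m    [combine like terms]

18n^3 − 21mn^2 + 124n^2 − 90m^2n + 234mn − 27m^3 + 72m^2 − 14n − 21m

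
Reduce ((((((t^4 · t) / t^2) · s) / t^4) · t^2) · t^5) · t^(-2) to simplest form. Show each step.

((((((t^4 · t) / t^2) · s) / t^4) · t^2) · t^5) · t^(-2)
= (((((t^5 / t^2) · s) / t^4) · t^2) · t^5) · t^(-2)    [product of powers]
= ((((t^3 · s) / t^4) · t^2) · t^5) · t^(-2)    [quotient of powers]
= st^4    [quotient of powers; product of powers]

st^4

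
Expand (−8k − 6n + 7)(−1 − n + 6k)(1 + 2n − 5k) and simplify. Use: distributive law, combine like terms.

85k + 77kn − 298k² − 86kn² + 44k²n + 240k³ − 15n + 4n² + 12n³ − 7

(−8k − 6n + 7)(−1 − n + 6k)(1 + 2n − 5k)
= (8k + 8kn − 48k² + 6n + 6n² − 36kn − 7 − 7n + 42k)(1 + 2n − 5k)    [distributive law]
= (50k − 28kn − 48k² − n + 6n² − 7)(1 + 2n − 5k)    [combine like terms]
= 50k + 100kn − 250k² − 28kn − 56kn² + 140k²n − 48k² − 96k²n + 240k³ − n − 2n² + 5kn + 6n² + 12n³ − 30kn² − 7 − 14n + 35k    [distributive law]
= 85k + 77kn − 298k² − 86kn² + 44k²n + 240k³ − 15n + 4n² + 12n³ − 7    [combine like terms]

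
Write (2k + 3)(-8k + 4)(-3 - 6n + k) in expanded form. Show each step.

32k^2 + 96k^2n - 16k^3 + 60k + 96kn - 36 - 72n

(2k + 3)(-8k + 4)(-3 - 6n + k)
= (-16k^2 + 8k - 24k + 12)(-3 - 6n + k)    [distributive law]
= (-16k^2 - 16k + 12)(-3 - 6n + k)    [combine like terms]
= 48k^2 + 96k^2n - 16k^3 + 48k + 96kn - 16k^2 - 36 - 72n + 12k    [distributive law]
= 32k^2 + 96k^2n - 16k^3 + 60k + 96kn - 36 - 72n    [combine like terms]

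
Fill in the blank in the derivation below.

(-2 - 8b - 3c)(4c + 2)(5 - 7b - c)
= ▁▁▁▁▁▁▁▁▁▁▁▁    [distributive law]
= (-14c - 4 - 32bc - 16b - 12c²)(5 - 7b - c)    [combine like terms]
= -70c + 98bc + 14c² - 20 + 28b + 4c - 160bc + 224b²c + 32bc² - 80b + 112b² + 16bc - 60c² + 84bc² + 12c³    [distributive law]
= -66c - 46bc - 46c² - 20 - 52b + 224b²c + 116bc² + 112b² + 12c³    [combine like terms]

Applying distributive law to the line above:

(-8c - 4 - 32bc - 16b - 12c² - 6c)(5 - 7b - c)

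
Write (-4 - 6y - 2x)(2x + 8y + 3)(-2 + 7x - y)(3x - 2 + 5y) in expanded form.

12x^2 + 184x + 616xy - 214x^3 - 906x^2y - 346xy^2 - 104y + 268y^2 + 634y^3 - 48 - 716x^3y - 1884x^2y^2 - 1396xy^3 + 240y^4 - 84x^4

(-4 - 6y - 2x)(2x + 8y + 3)(-2 + 7x - y)(3x - 2 + 5y)
= (-8x - 32y - 12 - 12xy - 48y^2 - 18y - 4x^2 - 16xy - 6x)(-2 + 7x - y)(3x - 2 + 5y)    [distributive law]
= (-14x - 50y - 12 - 28xy - 48y^2 - 4x^2)(-2 + 7x - y)(3x - 2 + 5y)    [combine like terms]
= (28x - 98x^2 + 14xy + 100y - 350xy + 50y^2 + 24 - 84x + 12y + 56xy - 196x^2y + 28xy^2 + 96y^2 - 336xy^2 + 48y^3 + 8x^2 - 28x^3 + 4x^2y)(3x - 2 + 5y)    [distributive law]
= (-56x - 90x^2 - 280xy + 112y + 146y^2 + 24 - 192x^2y - 308xy^2 + 48y^3 - 28x^3)(3x - 2 + 5y)    [combine like terms]
= -168x^2 + 112x - 280xy - 270x^3 + 180x^2 - 450x^2y - 840x^2y + 560xy - 1400xy^2 + 336xy - 224y + 560y^2 + 438xy^2 - 292y^2 + 730y^3 + 72x - 48 + 120y - 576x^3y + 384x^2y - 960x^2y^2 - 924x^2y^2 + 616xy^2 - 1540xy^3 + 144xy^3 - 96y^3 + 240y^4 - 84x^4 + 56x^3 - 140x^3y    [distributive law]
= 12x^2 + 184x + 616xy - 214x^3 - 906x^2y - 346xy^2 - 104y + 268y^2 + 634y^3 - 48 - 716x^3y - 1884x^2y^2 - 1396xy^3 + 240y^4 - 84x^4    [combine like terms]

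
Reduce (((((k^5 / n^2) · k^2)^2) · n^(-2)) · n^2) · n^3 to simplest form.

(((((k^5 / n^2) · k^2)^2) · n^(-2)) · n^2) · n^3
= (((((k^5 / n^2)^2) · ((k^2)^2)) · n^(-2)) · n^2) · n^3    [power of a product]
= ((((((k^5)^2) / ((n^2)^2)) · ((k^2)^2)) · n^(-2)) · n^2) · n^3    [power of a quotient]
= ((((k^10 / ((n^2)^2)) · ((k^2)^2)) · n^(-2)) · n^2) · n^3    [power of a power]
= ((((k^10 / n^4) · ((k^2)^2)) · n^(-2)) · n^2) · n^3    [power of a power]
= ((((k^10 / n^4) · k^4) · n^(-2)) · n^2) · n^3    [power of a power]
= k^14n^(-1)    [quotient of powers; product of powers]

k^14n^(-1)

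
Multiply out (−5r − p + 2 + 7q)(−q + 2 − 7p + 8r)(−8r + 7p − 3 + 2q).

−568qr^2 + 865pqr − 267qr + 178q^2r + 72r^2 + 89pr − 50r − 496pr^2 + 133p^2r + 320r^3 − 322p^2q + 196pq − 145pq^2 − 133p^2 + 76p + 49p^3 − 28q + 45q^2 − 12 − 14q^3

(−5r − p + 2 + 7q)(−q + 2 − 7p + 8r)(−8r + 7p − 3 + 2q)
= (5qr − 10r + 35pr − 40r^2 + pq − 2p + 7p^2 − 8pr − 2q + 4 − 14p + 16r − 7q^2 + 14q − 49pq + 56qr)(−8r + 7p − 3 + 2q)    [distributive law]
= (61qr + 6r + 27pr − 40r^2 − 48pq − 16p + 7p^2 + 12q + 4 − 7q^2)(−8r + 7p − 3 + 2q)    [combine like terms]
= −488qr^2 + 427pqr − 183qr + 122q^2r − 48r^2 + 42pr − 18r + 12qr − 216pr^2 + 189p^2r − 81pr + 54pqr + 320r^3 − 280pr^2 + 120r^2 − 80qr^2 + 384pqr − 336p^2q + 144pq − 96pq^2 + 128pr − 112p^2 + 48p − 32pq − 56p^2r + 49p^3 − 21p^2 + 14p^2q − 96qr + 84pq − 36q + 24q^2 − 32r + 28p − 12 + 8q + 56q^2r − 49pq^2 + 21q^2 − 14q^3    [distributive law]
= −568qr^2 + 865pqr − 267qr + 178q^2r + 72r^2 + 89pr − 50r − 496pr^2 + 133p^2r + 320r^3 − 322p^2q + 196pq − 145pq^2 − 133p^2 + 76p + 49p^3 − 28q + 45q^2 − 12 − 14q^3    [combine like terms]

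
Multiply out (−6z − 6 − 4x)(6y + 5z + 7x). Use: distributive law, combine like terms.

−36yz − 30z^2 − 62xz − 36y − 30z − 42x − 24xy − 28x^2

(−6z − 6 − 4x)(6y + 5z + 7x)
= −36yz − 30z^2 − 42xz − 36y − 30z − 42x − 24xy − 20xz − 28x^2    [distributive law]
= −36yz − 30z^2 − 62xz − 36y − 30z − 42x − 24xy − 28x^2    [combine like terms]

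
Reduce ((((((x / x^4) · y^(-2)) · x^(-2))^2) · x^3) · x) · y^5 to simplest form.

x^(-6)y

((((((x / x^4) · y^(-2)) · x^(-2))^2) · x^3) · x) · y^5
= ((((((x / x^4) · y^(-2))^2) · ((x^(-2))^2)) · x^3) · x) · y^5    [power of a product]
= ((((((x / x^4)^2) · ((y^(-2))^2)) · ((x^(-2))^2)) · x^3) · x) · y^5    [power of a product]
= ((((((x^2) / ((x^4)^2)) · ((y^(-2))^2)) · ((x^(-2))^2)) · x^3) · x) · y^5    [power of a quotient]
= (((((x^2 / x^8) · ((y^(-2))^2)) · ((x^(-2))^2)) · x^3) · x) · y^5    [power of a power]
= ((((x^(-6) · ((y^(-2))^2)) · ((x^(-2))^2)) · x^3) · x) · y^5    [quotient of powers]
= ((((x^(-6) · y^(-4)) · ((x^(-2))^2)) · x^3) · x) · y^5    [power of a power]
= ((((x^(-6) · y^(-4)) · x^(-4)) · x^3) · x) · y^5    [power of a power]
= x^(-6)y    [product of powers]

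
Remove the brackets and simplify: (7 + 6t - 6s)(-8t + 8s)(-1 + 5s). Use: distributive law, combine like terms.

(7 + 6t - 6s)(-8t + 8s)(-1 + 5s)
= (-56t + 56s - 48t^2 + 48st + 48st - 48s^2)(-1 + 5s)    [distributive law]
= (-56t + 56s - 48t^2 + 96st - 48s^2)(-1 + 5s)    [combine like terms]
= 56t - 280st - 56s + 280s^2 + 48t^2 - 240st^2 - 96st + 480s^2t + 48s^2 - 240s^3    [distributive law]
= 56t - 376st - 56s + 328s^2 + 48t^2 - 240st^2 + 480s^2t - 240s^3    [combine like terms]

56t - 376st - 56s + 328s^2 + 48t^2 - 240st^2 + 480s^2t - 240s^3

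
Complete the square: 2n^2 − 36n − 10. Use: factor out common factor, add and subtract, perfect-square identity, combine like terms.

2n^2 − 36n − 10
= 2(n^2 − 18n) − 10    [factor out 2 from the n-terms]
= 2(n^2 − 18n + 81 − 81) − 10    [add and subtract 81 inside the bracket]
= 2(n − 9)^2 − 162 − 10    [perfect-square identity]
= 2(n − 9)^2 − 172    [combine constants]

2(n − 9)^2 − 172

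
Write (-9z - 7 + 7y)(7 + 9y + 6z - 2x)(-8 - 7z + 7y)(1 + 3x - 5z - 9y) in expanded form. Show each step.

(-9z - 7 + 7y)(7 + 9y + 6z - 2x)(-8 - 7z + 7y)(1 + 3x - 5z - 9y)
= (-63z - 81yz - 54z^2 + 18xz - 49 - 63y - 42z + 14x + 49y + 63y^2 + 42yz - 14xy)(-8 - 7z + 7y)(1 + 3x - 5z - 9y)    [distributive law]
= (-105z - 39yz - 54z^2 + 18xz - 49 - 14y + 14x + 63y^2 - 14xy)(-8 - 7z + 7y)(1 + 3x - 5z - 9y)    [combine like terms]
= (840z + 735z^2 - 735yz + 312yz + 273yz^2 - 273y^2z + 432z^2 + 378z^3 - 378yz^2 - 144xz - 126xz^2 + 126xyz + 392 + 343z - 343y + 112y + 98yz - 98y^2 - 112x - 98xz + 98xy - 504y^2 - 441y^2z + 441y^3 + 112xy + 98xyz - 98xy^2)(1 + 3x - 5z - 9y)    [distributive law]
= (1183z + 1167z^2 - 325yz - 105yz^2 - 714y^2z + 378z^3 - 242xz - 126xz^2 + 224xyz + 392 - 231y - 602y^2 - 112x + 210xy + 441y^3 - 98xy^2)(1 + 3x - 5z - 9y)    [combine like terms]
= 1183z + 3549xz - 5915z^2 - 10647yz + 1167z^2 + 3501xz^2 - 5835z^3 - 10503yz^2 - 325yz - 975xyz + 1625yz^2 + 2925y^2z - 105yz^2 - 315xyz^2 + 525yz^3 + 945y^2z^2 - 714y^2z - 2142xy^2z + 3570y^2z^2 + 6426y^3z + 378z^3 + 1134xz^3 - 1890z^4 - 3402yz^3 - 242xz - 726x^2z + 1210xz^2 + 2178xyz - 126xz^2 - 378x^2z^2 + 630xz^3 + 1134xyz^2 + 224xyz + 672x^2yz - 1120xyz^2 - 2016xy^2z + 392 + 1176x - 1960z - 3528y - 231y - 693xy + 1155yz + 2079y^2 - 602y^2 - 1806xy^2 + 3010y^2z + 5418y^3 - 112x - 336x^2 + 560xz + 1008xy + 210xy + 630x^2y - 1050xyz - 1890xy^2 + 441y^3 + 1323xy^3 - 2205y^3z - 3969y^4 - 98xy^2 - 294x^2y^2 + 490xy^2z + 882xy^3    [distributive law]
= -777z + 3867xz - 4748z^2 - 9817yz + 4585xz^2 - 5457z^3 - 8983yz^2 + 377xyz + 5221y^2z - 301xyz^2 - 2877yz^3 + 4515y^2z^2 - 3668xy^2z + 4221y^3z + 1764xz^3 - 1890z^4 - 726x^2z - 378x^2z^2 + 672x^2yz + 392 + 1064x - 3759y + 525xy + 1477y^2 - 3794xy^2 + 5859y^3 - 336x^2 + 630x^2y + 2205xy^3 - 3969y^4 - 294x^2y^2    [combine like terms]

-777z + 3867xz - 4748z^2 - 9817yz + 4585xz^2 - 5457z^3 - 8983yz^2 + 377xyz + 5221y^2z - 301xyz^2 - 2877yz^3 + 4515y^2z^2 - 3668xy^2z + 4221y^3z + 1764xz^3 - 1890z^4 - 726x^2z - 378x^2z^2 + 672x^2yz + 392 + 1064x - 3759y + 525xy + 1477y^2 - 3794xy^2 + 5859y^3 - 336x^2 + 630x^2y + 2205xy^3 - 3969y^4 - 294x^2y^2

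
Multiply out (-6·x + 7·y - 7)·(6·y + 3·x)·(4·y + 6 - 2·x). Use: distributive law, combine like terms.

(-6·x + 7·y - 7)·(6·y + 3·x)·(4·y + 6 - 2·x)
= (-36·x·y - 18·x² + 42·y² + 21·x·y - 42·y - 21·x)·(4·y + 6 - 2·x)    [distributive law]
= (-15·x·y - 18·x² + 42·y² - 42·y - 21·x)·(4·y + 6 - 2·x)    [combine like terms]
= -60·x·y² - 90·x·y + 30·x²·y - 72·x²·y - 108·x² + 36·x³ + 168·y³ + 252·y² - 84·x·y² - 168·y² - 252·y + 84·x·y - 84·x·y - 126·x + 42·x²    [distributive law]
= -144·x·y² - 90·x·y - 42·x²·y - 66·x² + 36·x³ + 168·y³ + 84·y² - 252·y - 126·x    [combine like terms]

-144·x·y² - 90·x·y - 42·x²·y - 66·x² + 36·x³ + 168·y³ + 84·y² - 252·y - 126·x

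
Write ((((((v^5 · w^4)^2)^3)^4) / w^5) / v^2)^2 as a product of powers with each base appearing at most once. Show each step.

((((((v^5 · w^4)^2)^3)^4) / w^5) / v^2)^2
= ((((((v^5 · w^4)^2)^3)^4) / w^5)^2) / ((v^2)^2)    [power of a quotient]
= ((((((v^5 · w^4)^2)^3)^4)^2) / ((w^5)^2)) / ((v^2)^2)    [power of a quotient]
= (((((v^5 · w^4)^2)^3)^8) / ((w^5)^2)) / ((v^2)^2)    [power of a power]
= ((((v^5 · w^4)^2)^24) / ((w^5)^2)) / ((v^2)^2)    [power of a power]
= (((v^5 · w^4)^48) / ((w^5)^2)) / ((v^2)^2)    [power of a power]
= ((((v^5)^48) · ((w^4)^48)) / ((w^5)^2)) / ((v^2)^2)    [power of a product]
= ((v^240 · ((w^4)^48)) / ((w^5)^2)) / ((v^2)^2)    [power of a power]
= ((v^240 · w^192) / ((w^5)^2)) / ((v^2)^2)    [power of a power]
= ((v^240 · w^192) / w^10) / ((v^2)^2)    [power of a power]
= ((v^240 · w^192) / w^10) / v^4    [power of a power]
= v^236w^182    [quotient of powers]

v^236w^182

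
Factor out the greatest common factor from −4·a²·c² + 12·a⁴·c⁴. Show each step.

−4·a²·c² + 12·a⁴·c⁴
= 4(−a²·c² + 3·a⁴·c⁴)    [factor out 4]
= 4·a²·c²(−1 + 3·a²·c²)    [factor out a²·c²]

4·a²·c²(−1 + 3·a²·c²)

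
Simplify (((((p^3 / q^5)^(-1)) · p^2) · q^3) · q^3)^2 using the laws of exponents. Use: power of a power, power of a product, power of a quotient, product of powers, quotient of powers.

p^(-2)q^22

(((((p^3 / q^5)^(-1)) · p^2) · q^3) · q^3)^2
= (((((p^3 / q^5)^(-1)) · p^2) · q^3)^2) · ((q^3)^2)    [power of a product]
= (((((p^3 / q^5)^(-1)) · p^2)^2) · ((q^3)^2)) · ((q^3)^2)    [power of a product]
= (((((p^3 / q^5)^(-1))^2) · ((p^2)^2)) · ((q^3)^2)) · ((q^3)^2)    [power of a product]
= ((((p^3 / q^5)^(-2)) · ((p^2)^2)) · ((q^3)^2)) · ((q^3)^2)    [power of a power]
= (((((p^3)^(-2)) / ((q^5)^(-2))) · ((p^2)^2)) · ((q^3)^2)) · ((q^3)^2)    [power of a quotient]
= (((p^(-6) / ((q^5)^(-2))) · ((p^2)^2)) · ((q^3)^2)) · ((q^3)^2)    [power of a power]
= (((p^(-6) / q^(-10)) · ((p^2)^2)) · ((q^3)^2)) · ((q^3)^2)    [power of a power]
= (((p^(-6) / q^(-10)) · p^4) · ((q^3)^2)) · ((q^3)^2)    [power of a power]
= (((p^(-6) / q^(-10)) · p^4) · q^6) · ((q^3)^2)    [power of a power]
= (((p^(-6) / q^(-10)) · p^4) · q^6) · q^6    [power of a power]
= p^(-2)q^22    [quotient of powers; product of powers]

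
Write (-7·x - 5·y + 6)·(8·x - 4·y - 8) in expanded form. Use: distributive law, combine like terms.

(-7·x - 5·y + 6)·(8·x - 4·y - 8)
= -56·x² + 28·x·y + 56·x - 40·x·y + 20·y² + 40·y + 48·x - 24·y - 48    [distributive law]
= -56·x² - 12·x·y + 104·x + 20·y² + 16·y - 48    [combine like terms]

-56·x² - 12·x·y + 104·x + 20·y² + 16·y - 48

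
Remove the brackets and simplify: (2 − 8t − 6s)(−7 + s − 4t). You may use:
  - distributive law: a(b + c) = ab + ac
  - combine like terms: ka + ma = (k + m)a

(2 − 8t − 6s)(−7 + s − 4t)
= −14 + 2s − 8t + 56t − 8st + 32t^2 + 42s − 6s^2 + 24st    [distributive law]
= −14 + 44s + 48t + 16st + 32t^2 − 6s^2    [combine like terms]

−14 + 44s + 48t + 16st + 32t^2 − 6s^2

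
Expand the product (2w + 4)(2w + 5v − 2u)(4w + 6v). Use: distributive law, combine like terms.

(2w + 4)(2w + 5v − 2u)(4w + 6v)
= (4w² + 10vw − 4uw + 8w + 20v − 8u)(4w + 6v)    [distributive law]
= 16w³ + 24vw² + 40vw² + 60v²w − 16uw² − 24uvw + 32w² + 48vw + 80vw + 120v² − 32uw − 48uv    [distributive law]
= 16w³ + 64vw² + 60v²w − 16uw² − 24uvw + 32w² + 128vw + 120v² − 32uw − 48uv    [combine like terms]

16w³ + 64vw² + 60v²w − 16uw² − 24uvw + 32w² + 128vw + 120v² − 32uw − 48uv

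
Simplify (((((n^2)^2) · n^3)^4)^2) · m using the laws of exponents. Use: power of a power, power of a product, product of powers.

m·n^56

(((((n^2)^2) · n^3)^4)^2) · m
= ((((n^2)^2) · n^3)^8) · m    [power of a power]
= ((((n^2)^2)^8) · ((n^3)^8)) · m    [power of a product]
= (((n^2)^16) · ((n^3)^8)) · m    [power of a power]
= (n^32 · ((n^3)^8)) · m    [power of a power]
= (n^32 · n^24) · m    [power of a power]
= n^56 · m    [product of powers]
= m·n^56    [rearrange]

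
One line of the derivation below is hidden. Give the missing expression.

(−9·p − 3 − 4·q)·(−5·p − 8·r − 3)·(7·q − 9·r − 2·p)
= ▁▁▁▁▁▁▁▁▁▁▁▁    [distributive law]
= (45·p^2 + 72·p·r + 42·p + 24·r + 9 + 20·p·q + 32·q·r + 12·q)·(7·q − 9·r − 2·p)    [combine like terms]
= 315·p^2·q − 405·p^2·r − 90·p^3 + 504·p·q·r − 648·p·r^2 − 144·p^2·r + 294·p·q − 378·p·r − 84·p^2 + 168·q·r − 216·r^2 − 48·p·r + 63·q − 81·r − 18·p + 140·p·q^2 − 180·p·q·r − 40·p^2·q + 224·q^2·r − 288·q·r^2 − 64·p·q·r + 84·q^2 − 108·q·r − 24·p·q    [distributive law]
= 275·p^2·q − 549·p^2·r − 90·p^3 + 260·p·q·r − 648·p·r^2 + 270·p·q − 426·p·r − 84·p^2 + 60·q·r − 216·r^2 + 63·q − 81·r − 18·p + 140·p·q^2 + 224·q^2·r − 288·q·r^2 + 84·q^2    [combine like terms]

After distributive law, the bracketed line is:

(45·p^2 + 72·p·r + 27·p + 15·p + 24·r + 9 + 20·p·q + 32·q·r + 12·q)·(7·q − 9·r − 2·p)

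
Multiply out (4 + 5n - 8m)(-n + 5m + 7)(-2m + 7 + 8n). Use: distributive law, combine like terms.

-119mn + 441n + 213n^2 - 208m^2 - 308m + 196 + 274mn^2 - 40n^3 - 386m^2n + 80m^3

(4 + 5n - 8m)(-n + 5m + 7)(-2m + 7 + 8n)
= (-4n + 20m + 28 - 5n^2 + 25mn + 35n + 8mn - 40m^2 - 56m)(-2m + 7 + 8n)    [distributive law]
= (31n - 36m + 28 - 5n^2 + 33mn - 40m^2)(-2m + 7 + 8n)    [combine like terms]
= -62mn + 217n + 248n^2 + 72m^2 - 252m - 288mn - 56m + 196 + 224n + 10mn^2 - 35n^2 - 40n^3 - 66m^2n + 231mn + 264mn^2 + 80m^3 - 280m^2 - 320m^2n    [distributive law]
= -119mn + 441n + 213n^2 - 208m^2 - 308m + 196 + 274mn^2 - 40n^3 - 386m^2n + 80m^3    [combine like terms]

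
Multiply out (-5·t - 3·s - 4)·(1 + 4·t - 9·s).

-21·t - 20·t^2 + 33·s·t + 33·s + 27·s^2 - 4

(-5·t - 3·s - 4)·(1 + 4·t - 9·s)
= -5·t - 20·t^2 + 45·s·t - 3·s - 12·s·t + 27·s^2 - 4 - 16·t + 36·s    [distributive law]
= -21·t - 20·t^2 + 33·s·t + 33·s + 27·s^2 - 4    [combine like terms]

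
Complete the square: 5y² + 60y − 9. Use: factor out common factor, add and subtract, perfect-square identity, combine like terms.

5y² + 60y − 9
= 5(y² + 12y) − 9    [factor out 5 from the y-terms]
= 5(y² + 12y + 36 − 36) − 9    [add and subtract 36 inside the bracket]
= 5(y + 6)² − 180 − 9    [perfect-square identity]
= 5(y + 6)² − 189    [combine constants]

5(y + 6)² − 189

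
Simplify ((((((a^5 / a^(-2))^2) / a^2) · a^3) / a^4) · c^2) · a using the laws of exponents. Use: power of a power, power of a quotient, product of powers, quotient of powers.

((((((a^5 / a^(-2))^2) / a^2) · a^3) / a^4) · c^2) · a
= (((((((a^5)^2) / ((a^(-2))^2)) / a^2) · a^3) / a^4) · c^2) · a    [power of a quotient]
= (((((a^10 / ((a^(-2))^2)) / a^2) · a^3) / a^4) · c^2) · a    [power of a power]
= (((((a^10 / a^(-4)) / a^2) · a^3) / a^4) · c^2) · a    [power of a power]
= ((((a^14 / a^2) · a^3) / a^4) · c^2) · a    [quotient of powers]
= (((a^12 · a^3) / a^4) · c^2) · a    [quotient of powers]
= ((a^15 / a^4) · c^2) · a    [product of powers]
= (a^11 · c^2) · a    [quotient of powers]
= a^12c^2    [product of powers]

a^12c^2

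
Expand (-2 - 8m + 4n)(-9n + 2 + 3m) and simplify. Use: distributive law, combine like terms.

26n - 4 - 22m + 84mn - 24m² - 36n²

(-2 - 8m + 4n)(-9n + 2 + 3m)
= 18n - 4 - 6m + 72mn - 16m - 24m² - 36n² + 8n + 12mn    [distributive law]
= 26n - 4 - 22m + 84mn - 24m² - 36n²    [combine like terms]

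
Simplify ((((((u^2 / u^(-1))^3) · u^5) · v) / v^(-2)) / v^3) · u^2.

((((((u^2 / u^(-1))^3) · u^5) · v) / v^(-2)) / v^3) · u^2
= (((((((u^2)^3) / ((u^(-1))^3)) · u^5) · v) / v^(-2)) / v^3) · u^2    [power of a quotient]
= (((((u^6 / ((u^(-1))^3)) · u^5) · v) / v^(-2)) / v^3) · u^2    [power of a power]
= (((((u^6 / u^(-3)) · u^5) · v) / v^(-2)) / v^3) · u^2    [power of a power]
= ((((u^9 · u^5) · v) / v^(-2)) / v^3) · u^2    [quotient of powers]
= (((u^14 · v) / v^(-2)) / v^3) · u^2    [product of powers]
= u^16    [quotient of powers; product of powers]

u^16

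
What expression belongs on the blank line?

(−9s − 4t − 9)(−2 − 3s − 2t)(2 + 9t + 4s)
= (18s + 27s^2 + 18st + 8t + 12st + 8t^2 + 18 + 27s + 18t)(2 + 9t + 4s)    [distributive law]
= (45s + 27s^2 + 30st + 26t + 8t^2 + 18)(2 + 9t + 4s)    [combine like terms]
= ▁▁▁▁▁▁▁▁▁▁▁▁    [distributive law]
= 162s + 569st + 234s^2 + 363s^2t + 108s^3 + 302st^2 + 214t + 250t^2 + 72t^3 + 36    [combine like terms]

By distributive law:

90s + 405st + 180s^2 + 54s^2 + 243s^2t + 108s^3 + 60st + 270st^2 + 120s^2t + 52t + 234t^2 + 104st + 16t^2 + 72t^3 + 32st^2 + 36 + 162t + 72s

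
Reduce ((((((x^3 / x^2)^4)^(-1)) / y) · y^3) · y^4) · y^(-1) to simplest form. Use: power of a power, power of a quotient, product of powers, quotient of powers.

((((((x^3 / x^2)^4)^(-1)) / y) · y^3) · y^4) · y^(-1)
= (((((x^3 / x^2)^(-4)) / y) · y^3) · y^4) · y^(-1)    [power of a power]
= ((((((x^3)^(-4)) / ((x^2)^(-4))) / y) · y^3) · y^4) · y^(-1)    [power of a quotient]
= ((((x^(-12) / ((x^2)^(-4))) / y) · y^3) · y^4) · y^(-1)    [power of a power]
= ((((x^(-12) / x^(-8)) / y) · y^3) · y^4) · y^(-1)    [power of a power]
= (((x^(-4) / y) · y^3) · y^4) · y^(-1)    [quotient of powers]
= x^(-4)·y^5    [quotient of powers; product of powers]

x^(-4)·y^5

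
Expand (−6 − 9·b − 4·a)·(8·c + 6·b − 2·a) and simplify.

−48·c − 36·b + 12·a − 72·b·c − 54·b² − 6·a·b − 32·a·c + 8·a²

(−6 − 9·b − 4·a)·(8·c + 6·b − 2·a)
= −48·c − 36·b + 12·a − 72·b·c − 54·b² + 18·a·b − 32·a·c − 24·a·b + 8·a²    [distributive law]
= −48·c − 36·b + 12·a − 72·b·c − 54·b² − 6·a·b − 32·a·c + 8·a²    [combine like terms]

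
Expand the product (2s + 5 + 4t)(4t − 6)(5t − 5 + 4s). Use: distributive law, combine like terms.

(2s + 5 + 4t)(4t − 6)(5t − 5 + 4s)
= (8st − 12s + 20t − 30 + 16t^2 − 24t)(5t − 5 + 4s)    [distributive law]
= (8st − 12s − 4t − 30 + 16t^2)(5t − 5 + 4s)    [combine like terms]
= 40st^2 − 40st + 32s^2t − 60st + 60s − 48s^2 − 20t^2 + 20t − 16st − 150t + 150 − 120s + 80t^3 − 80t^2 + 64st^2    [distributive law]
= 104st^2 − 116st + 32s^2t − 60s − 48s^2 − 100t^2 − 130t + 150 + 80t^3    [combine like terms]

104st^2 − 116st + 32s^2t − 60s − 48s^2 − 100t^2 − 130t + 150 + 80t^3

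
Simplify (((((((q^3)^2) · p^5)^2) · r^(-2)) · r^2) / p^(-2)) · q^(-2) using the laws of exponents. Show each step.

(((((((q^3)^2) · p^5)^2) · r^(-2)) · r^2) / p^(-2)) · q^(-2)
= (((((((q^3)^2)^2) · ((p^5)^2)) · r^(-2)) · r^2) / p^(-2)) · q^(-2)    [power of a product]
= ((((((q^3)^4) · ((p^5)^2)) · r^(-2)) · r^2) / p^(-2)) · q^(-2)    [power of a power]
= ((((q^12 · ((p^5)^2)) · r^(-2)) · r^2) / p^(-2)) · q^(-2)    [power of a power]
= ((((q^12 · p^10) · r^(-2)) · r^2) / p^(-2)) · q^(-2)    [power of a power]
= p^12q^10    [quotient of powers; product of powers]

p^12q^10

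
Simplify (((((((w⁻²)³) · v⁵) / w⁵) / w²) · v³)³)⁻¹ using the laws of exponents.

v⁻²⁴w³⁹

(((((((w⁻²)³) · v⁵) / w⁵) / w²) · v³)³)⁻¹
= ((((((w⁻²)³) · v⁵) / w⁵) / w²) · v³)⁻³    [power of a power]
= ((((((w⁻²)³) · v⁵) / w⁵) / w²)⁻³) · ((v³)⁻³)    [power of a product]
= ((((((w⁻²)³) · v⁵) / w⁵)⁻³) / ((w²)⁻³)) · ((v³)⁻³)    [power of a quotient]
= ((((((w⁻²)³) · v⁵)⁻³) / ((w⁵)⁻³)) / ((w²)⁻³)) · ((v³)⁻³)    [power of a quotient]
= ((((((w⁻²)³)⁻³) · ((v⁵)⁻³)) / ((w⁵)⁻³)) / ((w²)⁻³)) · ((v³)⁻³)    [power of a product]
= (((((w⁻²)⁻⁹) · ((v⁵)⁻³)) / ((w⁵)⁻³)) / ((w²)⁻³)) · ((v³)⁻³)    [power of a power]
= (((w¹⁸ · ((v⁵)⁻³)) / ((w⁵)⁻³)) / ((w²)⁻³)) · ((v³)⁻³)    [power of a power]
= (((w¹⁸ · v⁻¹⁵) / ((w⁵)⁻³)) / ((w²)⁻³)) · ((v³)⁻³)    [power of a power]
= (((w¹⁸ · v⁻¹⁵) / w⁻¹⁵) / ((w²)⁻³)) · ((v³)⁻³)    [power of a power]
= (((w¹⁸ · v⁻¹⁵) / w⁻¹⁵) / w⁻⁶) · ((v³)⁻³)    [power of a power]
= (((w¹⁸ · v⁻¹⁵) / w⁻¹⁵) / w⁻⁶) · v⁻⁹    [power of a power]
= v⁻²⁴w³⁹    [quotient of powers; product of powers]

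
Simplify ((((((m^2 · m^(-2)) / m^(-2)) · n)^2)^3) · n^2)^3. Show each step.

m^36·n^24

((((((m^2 · m^(-2)) / m^(-2)) · n)^2)^3) · n^2)^3
= ((((((m^2 · m^(-2)) / m^(-2)) · n)^2)^3)^3) · ((n^2)^3)    [power of a product]
= (((((m^2 · m^(-2)) / m^(-2)) · n)^2)^9) · ((n^2)^3)    [power of a power]
= ((((m^2 · m^(-2)) / m^(-2)) · n)^18) · ((n^2)^3)    [power of a power]
= ((((m^2 · m^(-2)) / m^(-2))^18) · (n^18)) · ((n^2)^3)    [power of a product]
= ((((m^2 · m^(-2))^18) / ((m^(-2))^18)) · (n^18)) · ((n^2)^3)    [power of a quotient]
= (((((m^2)^18) · ((m^(-2))^18)) / ((m^(-2))^18)) · (n^18)) · ((n^2)^3)    [power of a product]
= (((m^36 · ((m^(-2))^18)) / ((m^(-2))^18)) · (n^18)) · ((n^2)^3)    [power of a power]
= (((m^36 · m^(-36)) / ((m^(-2))^18)) · (n^18)) · ((n^2)^3)    [power of a power]
= ((m^0 / ((m^(-2))^18)) · (n^18)) · ((n^2)^3)    [product of powers]
= ((m^0 / m^(-36)) · (n^18)) · ((n^2)^3)    [power of a power]
= (m^36 · (n^18)) · ((n^2)^3)    [quotient of powers]
= (m^36 · n^18) · n^6    [power of a power]
= m^36·n^24    [product of powers]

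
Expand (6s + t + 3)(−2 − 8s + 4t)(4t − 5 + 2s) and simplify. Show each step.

(6s + t + 3)(−2 − 8s + 4t)(4t − 5 + 2s)
= (−12s − 48s^2 + 24st − 2t − 8st + 4t^2 − 6 − 24s + 12t)(4t − 5 + 2s)    [distributive law]
= (−36s − 48s^2 + 16st + 10t + 4t^2 − 6)(4t − 5 + 2s)    [combine like terms]
= −144st + 180s − 72s^2 − 192s^2t + 240s^2 − 96s^3 + 64st^2 − 80st + 32s^2t + 40t^2 − 50t + 20st + 16t^3 − 20t^2 + 8st^2 − 24t + 30 − 12s    [distributive law]
= −204st + 168s + 168s^2 − 160s^2t − 96s^3 + 72st^2 + 20t^2 − 74t + 16t^3 + 30    [combine like terms]

−204st + 168s + 168s^2 − 160s^2t − 96s^3 + 72st^2 + 20t^2 − 74t + 16t^3 + 30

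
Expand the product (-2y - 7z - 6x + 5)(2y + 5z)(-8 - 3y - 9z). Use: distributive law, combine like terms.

(-2y - 7z - 6x + 5)(2y + 5z)(-8 - 3y - 9z)
= (-4y^2 - 10yz - 14yz - 35z^2 - 12xy - 30xz + 10y + 25z)(-8 - 3y - 9z)    [distributive law]
= (-4y^2 - 24yz - 35z^2 - 12xy - 30xz + 10y + 25z)(-8 - 3y - 9z)    [combine like terms]
= 32y^2 + 12y^3 + 36y^2z + 192yz + 72y^2z + 216yz^2 + 280z^2 + 105yz^2 + 315z^3 + 96xy + 36xy^2 + 108xyz + 240xz + 90xyz + 270xz^2 - 80y - 30y^2 - 90yz - 200z - 75yz - 225z^2    [distributive law]
= 2y^2 + 12y^3 + 108y^2z + 27yz + 321yz^2 + 55z^2 + 315z^3 + 96xy + 36xy^2 + 198xyz + 240xz + 270xz^2 - 80y - 200z    [combine like terms]

2y^2 + 12y^3 + 108y^2z + 27yz + 321yz^2 + 55z^2 + 315z^3 + 96xy + 36xy^2 + 198xyz + 240xz + 270xz^2 - 80y - 200z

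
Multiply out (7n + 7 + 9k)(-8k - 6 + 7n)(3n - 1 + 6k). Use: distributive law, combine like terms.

315kn^2 - 295kn - 174k^2n - 28n^2 - 133n + 147n^3 - 142k - 588k^2 + 42 - 432k^3

(7n + 7 + 9k)(-8k - 6 + 7n)(3n - 1 + 6k)
= (-56kn - 42n + 49n^2 - 56k - 42 + 49n - 72k^2 - 54k + 63kn)(3n - 1 + 6k)    [distributive law]
= (7kn + 7n + 49n^2 - 110k - 42 - 72k^2)(3n - 1 + 6k)    [combine like terms]
= 21kn^2 - 7kn + 42k^2n + 21n^2 - 7n + 42kn + 147n^3 - 49n^2 + 294kn^2 - 330kn + 110k - 660k^2 - 126n + 42 - 252k - 216k^2n + 72k^2 - 432k^3    [distributive law]
= 315kn^2 - 295kn - 174k^2n - 28n^2 - 133n + 147n^3 - 142k - 588k^2 + 42 - 432k^3    [combine like terms]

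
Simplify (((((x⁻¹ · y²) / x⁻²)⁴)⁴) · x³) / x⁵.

(((((x⁻¹ · y²) / x⁻²)⁴)⁴) · x³) / x⁵
= ((((x⁻¹ · y²) / x⁻²)¹⁶) · x³) / x⁵    [power of a power]
= ((((x⁻¹ · y²)¹⁶) / ((x⁻²)¹⁶)) · x³) / x⁵    [power of a quotient]
= (((((x⁻¹)¹⁶) · ((y²)¹⁶)) / ((x⁻²)¹⁶)) · x³) / x⁵    [power of a product]
= (((x⁻¹⁶ · ((y²)¹⁶)) / ((x⁻²)¹⁶)) · x³) / x⁵    [power of a power]
= (((x⁻¹⁶ · y³²) / ((x⁻²)¹⁶)) · x³) / x⁵    [power of a power]
= (((x⁻¹⁶ · y³²) / x⁻³²) · x³) / x⁵    [power of a power]
= x¹⁴y³²    [quotient of powers; product of powers]

x¹⁴y³²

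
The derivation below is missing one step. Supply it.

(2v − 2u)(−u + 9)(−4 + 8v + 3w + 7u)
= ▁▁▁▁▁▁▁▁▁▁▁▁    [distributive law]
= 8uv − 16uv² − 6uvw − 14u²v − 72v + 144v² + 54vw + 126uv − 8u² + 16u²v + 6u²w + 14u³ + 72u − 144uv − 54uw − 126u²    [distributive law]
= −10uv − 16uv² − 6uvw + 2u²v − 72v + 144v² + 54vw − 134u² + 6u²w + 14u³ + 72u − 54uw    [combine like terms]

By distributive law:

(−2uv + 18v + 2u² − 18u)(−4 + 8v + 3w + 7u)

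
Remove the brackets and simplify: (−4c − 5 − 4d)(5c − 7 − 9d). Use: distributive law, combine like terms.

(−4c − 5 − 4d)(5c − 7 − 9d)
= −20c^2 + 28c + 36cd − 25c + 35 + 45d − 20cd + 28d + 36d^2    [distributive law]
= −20c^2 + 3c + 16cd + 35 + 73d + 36d^2    [combine like terms]

−20c^2 + 3c + 16cd + 35 + 73d + 36d^2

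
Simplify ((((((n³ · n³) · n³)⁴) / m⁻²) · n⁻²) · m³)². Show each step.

((((((n³ · n³) · n³)⁴) / m⁻²) · n⁻²) · m³)²
= ((((((n³ · n³) · n³)⁴) / m⁻²) · n⁻²)²) · ((m³)²)    [power of a product]
= ((((((n³ · n³) · n³)⁴) / m⁻²)²) · ((n⁻²)²)) · ((m³)²)    [power of a product]
= ((((((n³ · n³) · n³)⁴)²) / ((m⁻²)²)) · ((n⁻²)²)) · ((m³)²)    [power of a quotient]
= (((((n³ · n³) · n³)⁸) / ((m⁻²)²)) · ((n⁻²)²)) · ((m³)²)    [power of a power]
= (((((n³ · n³)⁸) · ((n³)⁸)) / ((m⁻²)²)) · ((n⁻²)²)) · ((m³)²)    [power of a product]
= ((((((n³)⁸) · ((n³)⁸)) · ((n³)⁸)) / ((m⁻²)²)) · ((n⁻²)²)) · ((m³)²)    [power of a product]
= ((((n²⁴ · ((n³)⁸)) · ((n³)⁸)) / ((m⁻²)²)) · ((n⁻²)²)) · ((m³)²)    [power of a power]
= ((((n²⁴ · n²⁴) · ((n³)⁸)) / ((m⁻²)²)) · ((n⁻²)²)) · ((m³)²)    [power of a power]
= (((n⁴⁸ · ((n³)⁸)) / ((m⁻²)²)) · ((n⁻²)²)) · ((m³)²)    [product of powers]
= (((n⁴⁸ · n²⁴) / ((m⁻²)²)) · ((n⁻²)²)) · ((m³)²)    [power of a power]
= ((n⁷² / ((m⁻²)²)) · ((n⁻²)²)) · ((m³)²)    [product of powers]
= ((n⁷² / m⁻⁴) · ((n⁻²)²)) · ((m³)²)    [power of a power]
= ((n⁷² / m⁻⁴) · n⁻⁴) · ((m³)²)    [power of a power]
= ((n⁷² / m⁻⁴) · n⁻⁴) · m⁶    [power of a power]
= m¹⁰n⁶⁸    [quotient of powers; product of powers]

m¹⁰n⁶⁸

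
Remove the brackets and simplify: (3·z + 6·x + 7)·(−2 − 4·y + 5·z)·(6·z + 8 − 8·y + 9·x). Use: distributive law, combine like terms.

294·z^2 + 148·z − 496·y·z + 429·x·z − 192·y·z^2 + 96·y^2·z − 492·x·y·z + 90·z^3 + 315·x·z^2 − 222·x − 348·x·y − 108·x^2 + 192·x·y^2 − 216·x^2·y + 270·x^2·z − 112 − 112·y + 224·y^2

(3·z + 6·x + 7)·(−2 − 4·y + 5·z)·(6·z + 8 − 8·y + 9·x)
= (−6·z − 12·y·z + 15·z^2 − 12·x − 24·x·y + 30·x·z − 14 − 28·y + 35·z)·(6·z + 8 − 8·y + 9·x)    [distributive law]
= (29·z − 12·y·z + 15·z^2 − 12·x − 24·x·y + 30·x·z − 14 − 28·y)·(6·z + 8 − 8·y + 9·x)    [combine like terms]
= 174·z^2 + 232·z − 232·y·z + 261·x·z − 72·y·z^2 − 96·y·z + 96·y^2·z − 108·x·y·z + 90·z^3 + 120·z^2 − 120·y·z^2 + 135·x·z^2 − 72·x·z − 96·x + 96·x·y − 108·x^2 − 144·x·y·z − 192·x·y + 192·x·y^2 − 216·x^2·y + 180·x·z^2 + 240·x·z − 240·x·y·z + 270·x^2·z − 84·z − 112 + 112·y − 126·x − 168·y·z − 224·y + 224·y^2 − 252·x·y    [distributive law]
= 294·z^2 + 148·z − 496·y·z + 429·x·z − 192·y·z^2 + 96·y^2·z − 492·x·y·z + 90·z^3 + 315·x·z^2 − 222·x − 348·x·y − 108·x^2 + 192·x·y^2 − 216·x^2·y + 270·x^2·z − 112 − 112·y + 224·y^2    [combine like terms]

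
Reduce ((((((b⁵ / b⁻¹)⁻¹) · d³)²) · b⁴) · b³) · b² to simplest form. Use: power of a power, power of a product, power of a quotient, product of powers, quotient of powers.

((((((b⁵ / b⁻¹)⁻¹) · d³)²) · b⁴) · b³) · b²
= ((((((b⁵ / b⁻¹)⁻¹)²) · ((d³)²)) · b⁴) · b³) · b²    [power of a product]
= (((((b⁵ / b⁻¹)⁻²) · ((d³)²)) · b⁴) · b³) · b²    [power of a power]
= ((((((b⁵)⁻²) / ((b⁻¹)⁻²)) · ((d³)²)) · b⁴) · b³) · b²    [power of a quotient]
= ((((b⁻¹⁰ / ((b⁻¹)⁻²)) · ((d³)²)) · b⁴) · b³) · b²    [power of a power]
= ((((b⁻¹⁰ / b²) · ((d³)²)) · b⁴) · b³) · b²    [power of a power]
= (((b⁻¹² · ((d³)²)) · b⁴) · b³) · b²    [quotient of powers]
= (((b⁻¹² · d⁶) · b⁴) · b³) · b²    [power of a power]
= b⁻³d⁶    [product of powers]

b⁻³d⁶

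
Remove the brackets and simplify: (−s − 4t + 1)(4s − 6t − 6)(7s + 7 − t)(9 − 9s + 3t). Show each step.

−630s³ + 252s⁴ + 510s³t + 126s² − 882s²t − 1800s²t² − 690st + 390st² + 750st³ + 630s + 1746t² + 234t³ − 72t⁴ + 1062t − 378

(−s − 4t + 1)(4s − 6t − 6)(7s + 7 − t)(9 − 9s + 3t)
= (−4s² + 6st + 6s − 16st + 24t² + 24t + 4s − 6t − 6)(7s + 7 − t)(9 − 9s + 3t)    [distributive law]
= (−4s² − 10st + 10s + 24t² + 18t − 6)(7s + 7 − t)(9 − 9s + 3t)    [combine like terms]
= (−28s³ − 28s² + 4s²t − 70s²t − 70st + 10st² + 70s² + 70s − 10st + 168st² + 168t² − 24t³ + 126st + 126t − 18t² − 42s − 42 + 6t)(9 − 9s + 3t)    [distributive law]
= (−28s³ + 42s² − 66s²t + 46st + 178st² + 28s + 150t² − 24t³ + 132t − 42)(9 − 9s + 3t)    [combine like terms]
= −252s³ + 252s⁴ − 84s³t + 378s² − 378s³ + 126s²t − 594s²t + 594s³t − 198s²t² + 414st − 414s²t + 138st² + 1602st² − 1602s²t² + 534st³ + 252s − 252s² + 84st + 1350t² − 1350st² + 450t³ − 216t³ + 216st³ − 72t⁴ + 1188t − 1188st + 396t² − 378 + 378s − 126t    [distributive law]
= −630s³ + 252s⁴ + 510s³t + 126s² − 882s²t − 1800s²t² − 690st + 390st² + 750st³ + 630s + 1746t² + 234t³ − 72t⁴ + 1062t − 378    [combine like terms]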